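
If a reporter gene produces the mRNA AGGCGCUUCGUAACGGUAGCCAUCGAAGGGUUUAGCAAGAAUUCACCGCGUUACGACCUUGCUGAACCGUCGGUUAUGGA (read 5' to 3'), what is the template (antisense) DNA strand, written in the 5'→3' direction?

Replace U with T to get the coding DNA strand: AGGCGCTTCGTAACGGTAGCCATCGAAGGGTTTAGCAAGAATTCACCGCGTTACGACCTTGCTGAACCGTCGGTTATGGA. The template strand is its reverse complement (complement TCCGCGAAGCATTGCCATCGGTAGCTTCCCAAATCGTTCTTAAGTGGCGCAATGCTGGAACGACTTGGCAGCCAATACCT, then reverse).

5'-TCCATAACCGACGGTTCAGCAAGGTCGTAACGCGGTGAATTCTTGCTAAACCCTTCGATGGCTACCGTTACGAAGCGCCT-3'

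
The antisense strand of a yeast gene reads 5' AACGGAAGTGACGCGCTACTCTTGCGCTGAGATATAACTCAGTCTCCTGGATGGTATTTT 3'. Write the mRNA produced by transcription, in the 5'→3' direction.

5'-AAAAUACCAUCCAGGAGACUGAGUUAUAUCUCAGCGCAAGAGUAGCGCGUCACUUCCGUU-3'

The mRNA has the sequence of the coding strand (reverse complement of the template) with T→U. Reverse complement of AACGGAAGTGACGCGCTACTCTTGCGCTGAGATATAACTCAGTCTCCTGGATGGTATTTT is AAAATACCATCCAGGAGACTGAGTTATATCTCAGCGCAAGAGTAGCGCGTCACTTCCGTT; then T→U.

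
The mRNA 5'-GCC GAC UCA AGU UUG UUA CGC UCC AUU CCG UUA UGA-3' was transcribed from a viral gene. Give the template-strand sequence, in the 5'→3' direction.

Replace U with T to get the coding DNA strand: GCCGACTCAAGTTTGTTACGCTCCATTCCGTTATGA. The template strand is its reverse complement (complement CGGCTGAGTTCAAACAATGCGAGGTAAGGCAATACT, then reverse).

5'-TCATAACGGAATGGAGCGTAACAAACTTGAGTCGGC-3'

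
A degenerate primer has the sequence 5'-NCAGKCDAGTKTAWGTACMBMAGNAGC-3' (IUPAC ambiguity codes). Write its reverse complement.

Standard pairs A↔T, G↔C; ambiguity codes pair M↔K, W↔W, B↔V, D↔H, N↔N. Complement (NGTCMGHTCAMATWCATGKVKTCNTCG), then reverse for 5'→3'.

5'-GCTNCTKVKGTACWTAMACTHGMCTGN-3'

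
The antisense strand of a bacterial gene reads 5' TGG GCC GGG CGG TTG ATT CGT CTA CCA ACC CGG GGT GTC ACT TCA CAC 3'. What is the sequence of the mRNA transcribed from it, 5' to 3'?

RNA polymerase reads the template 3'→5' and synthesizes mRNA 5'→3' by base-pairing (A→U, T→A, G↔C). The complement of the template is ACCCGGCCCGCCAACTAAGCAGATGGTTGGGCCCCACAGTGAAGTGTG; antiparallel, so 5'→3' the coding strand is GTGTGAAGTGACACCCCGGGTTGGTAGACGAATCAACCGCCCGGCCCA. Replace T with U for the mRNA.

5'-GUGUGAAGUGACACCCCGGGUUGGUAGACGAAUCAACCGCCCGGCCCA-3'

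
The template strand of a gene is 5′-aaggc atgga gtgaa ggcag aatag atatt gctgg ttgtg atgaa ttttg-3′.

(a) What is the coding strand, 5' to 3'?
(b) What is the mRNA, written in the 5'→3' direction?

(a) 5'-CAAAATTCATCACAACCAGCAATATCTATTCTGCCTTCACTCCATGCCTT-3'
(b) 5'-CAAAAUUCAUCACAACCAGCAAUAUCUAUUCUGCCUUCACUCCAUGCCUU-3'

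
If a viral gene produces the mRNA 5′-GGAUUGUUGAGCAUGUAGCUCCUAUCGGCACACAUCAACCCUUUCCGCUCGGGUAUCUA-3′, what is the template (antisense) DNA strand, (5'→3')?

Replace U with T to get the coding DNA strand: GGATTGTTGAGCATGTAGCTCCTATCGGCACACATCAACCCTTTCCGCTCGGGTATCTA. The template strand is its reverse complement (complement CCTAACAACTCGTACATCGAGGATAGCCGTGTGTAGTTGGGAAAGGCGAGCCCATAGAT, then reverse).

5'-TAGATACCCGAGCGGAAAGGGTTGATGTGTGCCGATAGGAGCTACATGCTCAACAATCC-3'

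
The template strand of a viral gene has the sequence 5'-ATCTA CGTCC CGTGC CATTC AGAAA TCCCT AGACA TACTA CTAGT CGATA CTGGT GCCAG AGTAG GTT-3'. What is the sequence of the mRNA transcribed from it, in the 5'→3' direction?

5'-AACCUACUCUGGCACCAGUAUCGACUAGUAGUAUGUCUAGGGAUUUCUGAAUGGCACGGGACGUAGAU-3'

The mRNA has the sequence of the coding strand (reverse complement of the template) with T→U. Reverse complement of ATCTACGTCCCGTGCCATTCAGAAATCCCTAGACATACTACTAGTCGATACTGGTGCCAGAGTAGGTT is AACCTACTCTGGCACCAGTATCGACTAGTAGTATGTCTAGGGATTTCTGAATGGCACGGGACGTAGAT; then T→U.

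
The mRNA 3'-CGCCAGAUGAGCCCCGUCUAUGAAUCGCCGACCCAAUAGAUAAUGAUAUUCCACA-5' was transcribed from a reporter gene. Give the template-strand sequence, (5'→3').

5'-GCGGTCTACTCGGGGCAGATACTTAGCGGCTGGGTTATCTATTACTATAAGGTGT-3'

Written 5'→3' the mRNA is ACACCUUAUAGUAAUAGAUAACCCAGCCGCUAAGUAUCUGCCCCGAGUAGACCGC, so the coding DNA strand is ACACCTTATAGTAATAGATAACCCAGCCGCTAAGTATCTGCCCCGAGTAGACCGC. The template is its reverse complement.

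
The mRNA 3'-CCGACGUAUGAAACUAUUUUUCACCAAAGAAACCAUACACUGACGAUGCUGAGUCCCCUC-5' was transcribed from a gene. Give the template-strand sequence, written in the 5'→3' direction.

Written 5'→3' the mRNA is CUCCCCUGAGUCGUAGCAGUCACAUACCAAAGAAACCACUUUUUAUCAAAGUAUGCAGCC, so the coding DNA strand is CTCCCCTGAGTCGTAGCAGTCACATACCAAAGAAACCACTTTTTATCAAAGTATGCAGCC. The template is its reverse complement.

5'-GGCTGCATACTTTGATAAAAAGTGGTTTCTTTGGTATGTGACTGCTACGACTCAGGGGAG-3'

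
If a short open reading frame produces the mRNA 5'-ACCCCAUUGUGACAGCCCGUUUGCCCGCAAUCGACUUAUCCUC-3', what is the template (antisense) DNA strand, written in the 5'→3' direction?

Replace U with T to get the coding DNA strand: ACCCCATTGTGACAGCCCGTTTGCCCGCAATCGACTTATCCTC. The template strand is its reverse complement (complement TGGGGTAACACTGTCGGGCAAACGGGCGTTAGCTGAATAGGAG, then reverse).

5'-GAGGATAAGTCGATTGCGGGCAAACGGGCTGTCACAATGGGGT-3'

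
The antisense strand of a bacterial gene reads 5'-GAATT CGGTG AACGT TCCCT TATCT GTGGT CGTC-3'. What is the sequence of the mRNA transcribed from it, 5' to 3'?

5'-GACGACCACAGAUAAGGGAACGUUCACCGAAUUC-3'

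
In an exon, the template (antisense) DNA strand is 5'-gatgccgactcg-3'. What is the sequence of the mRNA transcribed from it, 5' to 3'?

5′-CGAGUCGGCAUC-3′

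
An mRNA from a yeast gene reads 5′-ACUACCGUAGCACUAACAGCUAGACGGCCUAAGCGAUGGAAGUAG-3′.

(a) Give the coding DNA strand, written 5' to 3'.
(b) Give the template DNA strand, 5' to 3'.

(a) 5′-ACTACCGTAGCACTAACAGCTAGACGGCCTAAGCGATGGAAGTAG-3′
(b) 5'-CTACTTCCATCGCTTAGGCCGTCTAGCTGTTAGTGCTACGGTAGT-3'

(a) The coding strand matches the mRNA with U→T.
(b) The template strand is the reverse complement of the coding strand.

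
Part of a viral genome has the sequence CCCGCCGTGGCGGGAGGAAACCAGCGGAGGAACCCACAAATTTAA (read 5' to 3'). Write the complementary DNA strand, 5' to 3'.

Pairing A↔T and G↔C gives GGGCGGCACCGCCCTCCTTTGGTCGCCTCCTTGGGTGTTTAAATT, running 3'→5'. Reverse for the 5'→3' convention.

5'-TTAAATTTGTGGGTTCCTCCGCTGGTTTCCTCCCGCCACGGCGGG-3'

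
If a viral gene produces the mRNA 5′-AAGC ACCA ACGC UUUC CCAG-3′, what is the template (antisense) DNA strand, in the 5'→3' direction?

5'-CTGGGAAAGCGTTGGTGCTT-3'

Replace U with T to get the coding DNA strand: AAGCACCAACGCTTTCCCAG. The template strand is its reverse complement (complement TTCGTGGTTGCGAAAGGGTC, then reverse).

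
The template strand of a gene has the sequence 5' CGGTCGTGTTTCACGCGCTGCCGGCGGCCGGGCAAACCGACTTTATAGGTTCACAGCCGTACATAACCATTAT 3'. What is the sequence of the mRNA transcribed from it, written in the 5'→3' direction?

The mRNA has the sequence of the coding strand (reverse complement of the template) with T→U. Reverse complement of CGGTCGTGTTTCACGCGCTGCCGGCGGCCGGGCAAACCGACTTTATAGGTTCACAGCCGTACATAACCATTAT is ATAATGGTTATGTACGGCTGTGAACCTATAAAGTCGGTTTGCCCGGCCGCCGGCAGCGCGTGAAACACGACCG; then T→U.

5'-AUAAUGGUUAUGUACGGCUGUGAACCUAUAAAGUCGGUUUGCCCGGCCGCCGGCAGCGCGUGAAACACGACCG-3'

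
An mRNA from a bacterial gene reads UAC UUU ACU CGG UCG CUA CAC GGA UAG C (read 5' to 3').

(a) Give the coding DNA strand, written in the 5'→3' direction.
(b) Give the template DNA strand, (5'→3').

(a) The coding strand matches the mRNA with U→T.
(b) The template strand is the reverse complement of the coding strand.

(a) 5'-TACTTTACTCGGTCGCTACACGGATAGC-3'
(b) 5′-GCTATCCGTGTAGCGACCGAGTAAAGTA-3′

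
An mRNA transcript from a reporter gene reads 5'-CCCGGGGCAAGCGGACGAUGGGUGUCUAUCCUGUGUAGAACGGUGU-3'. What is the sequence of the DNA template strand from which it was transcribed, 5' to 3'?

Replace U with T to get the coding DNA strand: CCCGGGGCAAGCGGACGATGGGTGTCTATCCTGTGTAGAACGGTGT. The template strand is its reverse complement (complement GGGCCCCGTTCGCCTGCTACCCACAGATAGGACACATCTTGCCACA, then reverse).

5'-ACACCGTTCTACACAGGATAGACACCCATCGTCCGCTTGCCCCGGG-3'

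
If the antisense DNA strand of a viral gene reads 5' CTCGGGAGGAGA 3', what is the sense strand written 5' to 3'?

The coding strand is complementary and antiparallel to the template: take the complement (A↔T, G↔C) and reverse.

5'-TCTCCTCCCGAG-3'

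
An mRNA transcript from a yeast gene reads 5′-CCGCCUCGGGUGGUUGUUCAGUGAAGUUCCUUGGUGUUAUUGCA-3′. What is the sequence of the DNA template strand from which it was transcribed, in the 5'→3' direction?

Replace U with T to get the coding DNA strand: CCGCCTCGGGTGGTTGTTCAGTGAAGTTCCTTGGTGTTATTGCA. The template strand is its reverse complement (complement GGCGGAGCCCACCAACAAGTCACTTCAAGGAACCACAATAACGT, then reverse).

5'-TGCAATAACACCAAGGAACTTCACTGAACAACCACCCGAGGCGG-3'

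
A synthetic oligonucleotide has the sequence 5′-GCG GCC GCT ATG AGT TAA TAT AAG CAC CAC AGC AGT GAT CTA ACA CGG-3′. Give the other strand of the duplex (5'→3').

5′-CCGTGTTAGATCACTGCTGTGGTGCTTATATTAACTCATAGCGGCCGC-3′

The complement of GCGGCCGCTATGAGTTAATATAAGCACCACAGCAGTGATCTAACACGG is CGCCGGCGATACTCAATTATATTCGTGGTGTCGTCACTAGATTGTGCC (A↔T, G↔C). DNA strands are antiparallel, so the complementary strand runs 3'→5'; reversing gives the 5'→3' form.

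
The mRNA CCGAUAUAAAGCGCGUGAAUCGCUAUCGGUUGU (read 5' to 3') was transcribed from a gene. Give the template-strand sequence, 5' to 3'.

5'-ACAACCGATAGCGATTCACGCGCTTTATATCGG-3'

Replace U with T to get the coding DNA strand: CCGATATAAAGCGCGTGAATCGCTATCGGTTGT. The template strand is its reverse complement (complement GGCTATATTTCGCGCACTTAGCGATAGCCAACA, then reverse).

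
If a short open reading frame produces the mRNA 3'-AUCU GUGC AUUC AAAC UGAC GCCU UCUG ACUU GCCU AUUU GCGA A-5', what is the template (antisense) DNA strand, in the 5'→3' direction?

Written 5'→3' the mRNA is AAGCGUUUAUCCGUUCAGUCUUCCGCAGUCAAACUUACGUGUCUA, so the coding DNA strand is AAGCGTTTATCCGTTCAGTCTTCCGCAGTCAAACTTACGTGTCTA. The template is its reverse complement.

5'-TAGACACGTAAGTTTGACTGCGGAAGACTGAACGGATAAACGCTT-3'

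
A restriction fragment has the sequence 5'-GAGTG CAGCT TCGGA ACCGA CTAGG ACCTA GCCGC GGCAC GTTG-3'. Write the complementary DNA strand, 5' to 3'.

5'-CAACGTGCCGCGGCTAGGTCCTAGTCGGTTCCGAAGCTGCACTC-3'

The complement of GAGTGCAGCTTCGGAACCGACTAGGACCTAGCCGCGGCACGTTG is CTCACGTCGAAGCCTTGGCTGATCCTGGATCGGCGCCGTGCAAC (A↔T, G↔C). DNA strands are antiparallel, so the complementary strand runs 3'→5'; reversing gives the 5'→3' form.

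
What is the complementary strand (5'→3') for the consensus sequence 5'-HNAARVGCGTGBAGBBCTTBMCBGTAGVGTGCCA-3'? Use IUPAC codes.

5′-TGGCACBCTACVGKVAAGVVCTVCACGCBYTTND-3′

Standard pairs A↔T, G↔C; ambiguity codes pair R↔Y, M↔K, B↔V, H↔D, N↔N. Complement (DNTTYBCGCACVTCVVGAAVKGVCATCBCACGGT), then reverse for 5'→3'.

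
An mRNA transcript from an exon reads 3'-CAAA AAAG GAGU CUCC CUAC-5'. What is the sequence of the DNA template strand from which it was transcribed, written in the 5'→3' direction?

5'-GTTTTTTCCTCAGAGGGATG-3'

Written 5'→3' the mRNA is CAUCCCUCUGAGGAAAAAAC, so the coding DNA strand is CATCCCTCTGAGGAAAAAAC. The template is its reverse complement.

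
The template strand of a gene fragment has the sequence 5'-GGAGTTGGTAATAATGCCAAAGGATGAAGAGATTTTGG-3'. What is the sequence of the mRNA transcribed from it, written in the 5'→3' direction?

5'-CCAAAAUCUCUUCAUCCUUUGGCAUUAUUACCAACUCC-3'

RNA polymerase reads the template 3'→5' and synthesizes mRNA 5'→3' by base-pairing (A→U, T→A, G↔C). The complement of the template is CCTCAACCATTATTACGGTTTCCTACTTCTCTAAAACC; antiparallel, so 5'→3' the coding strand is CCAAAATCTCTTCATCCTTTGGCATTATTACCAACTCC. Replace T with U for the mRNA.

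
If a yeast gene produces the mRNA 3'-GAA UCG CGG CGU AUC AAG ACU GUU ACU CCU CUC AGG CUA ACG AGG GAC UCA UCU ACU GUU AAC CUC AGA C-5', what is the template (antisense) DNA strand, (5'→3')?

Written 5'→3' the mRNA is CAGACUCCAAUUGUCAUCUACUCAGGGAGCAAUCGGACUCUCCUCAUUGUCAGAACUAUGCGGCGCUAAG, so the coding DNA strand is CAGACTCCAATTGTCATCTACTCAGGGAGCAATCGGACTCTCCTCATTGTCAGAACTATGCGGCGCTAAG. The template is its reverse complement.

5'-CTTAGCGCCGCATAGTTCTGACAATGAGGAGAGTCCGATTGCTCCCTGAGTAGATGACAATTGGAGTCTG-3'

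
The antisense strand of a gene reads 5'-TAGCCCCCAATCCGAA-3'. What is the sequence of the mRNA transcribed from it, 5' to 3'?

5'-UUCGGAUUGGGGGCUA-3'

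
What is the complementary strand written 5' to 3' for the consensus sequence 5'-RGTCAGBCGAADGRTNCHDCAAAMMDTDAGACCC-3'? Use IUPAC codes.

5′-GGGTCTHAHKKTTTGHDGNAYCHTTCGVCTGACY-3′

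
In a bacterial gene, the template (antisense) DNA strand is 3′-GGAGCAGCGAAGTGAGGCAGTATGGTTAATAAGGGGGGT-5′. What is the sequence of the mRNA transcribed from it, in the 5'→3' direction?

Reading the template 3'→5' as shown, RNA polymerase pairs each base (A→U, T→A, G↔C) to build mRNA 5'→3' directly.

5'-CCUCGUCGCUUCACUCCGUCAUACCAAUUAUUCCCCCCA-3'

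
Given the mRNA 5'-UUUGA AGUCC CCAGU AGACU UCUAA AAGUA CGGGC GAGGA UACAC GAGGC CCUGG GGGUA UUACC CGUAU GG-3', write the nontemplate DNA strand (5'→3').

The coding DNA strand has the same 5'→3' sequence as the mRNA with U replaced by T.

5′-TTTGAAGTCCCCAGTAGACTTCTAAAAGTACGGGCGAGGATACACGAGGCCCTGGGGGTATTACCCGTATGG-3′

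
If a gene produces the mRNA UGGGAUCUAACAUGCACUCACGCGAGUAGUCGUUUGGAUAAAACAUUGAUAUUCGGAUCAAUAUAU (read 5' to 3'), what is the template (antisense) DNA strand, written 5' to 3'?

Replace U with T to get the coding DNA strand: TGGGATCTAACATGCACTCACGCGAGTAGTCGTTTGGATAAAACATTGATATTCGGATCAATATAT. The template strand is its reverse complement (complement ACCCTAGATTGTACGTGAGTGCGCTCATCAGCAAACCTATTTTGTAACTATAAGCCTAGTTATATA, then reverse).

5′-ATATATTGATCCGAATATCAATGTTTTATCCAAACGACTACTCGCGTGAGTGCATGTTAGATCCCA-3′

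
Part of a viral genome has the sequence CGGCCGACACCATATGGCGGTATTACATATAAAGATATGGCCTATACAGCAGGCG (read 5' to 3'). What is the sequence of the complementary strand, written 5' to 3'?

5'-CGCCTGCTGTATAGGCCATATCTTTATATGTAATACCGCCATATGGTGTCGGCCG-3'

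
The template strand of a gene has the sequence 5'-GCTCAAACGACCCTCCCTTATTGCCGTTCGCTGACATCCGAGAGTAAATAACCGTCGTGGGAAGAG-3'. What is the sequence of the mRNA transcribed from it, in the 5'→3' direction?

5′-CUCUUCCCACGACGGUUAUUUACUCUCGGAUGUCAGCGAACGGCAAUAAGGGAGGGUCGUUUGAGC-3′

RNA polymerase reads the template 3'→5' and synthesizes mRNA 5'→3' by base-pairing (A→U, T→A, G↔C). The complement of the template is CGAGTTTGCTGGGAGGGAATAACGGCAAGCGACTGTAGGCTCTCATTTATTGGCAGCACCCTTCTC; antiparallel, so 5'→3' the coding strand is CTCTTCCCACGACGGTTATTTACTCTCGGATGTCAGCGAACGGCAATAAGGGAGGGTCGTTTGAGC. Replace T with U for the mRNA.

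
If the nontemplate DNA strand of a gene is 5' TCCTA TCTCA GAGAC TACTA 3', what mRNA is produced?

5'-UCCUAUCUCAGAGACUACUA-3'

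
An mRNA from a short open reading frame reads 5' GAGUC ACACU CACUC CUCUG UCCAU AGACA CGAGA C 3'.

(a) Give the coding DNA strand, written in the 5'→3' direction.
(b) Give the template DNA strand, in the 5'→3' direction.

(a) The coding strand matches the mRNA with U→T.
(b) The template strand is the reverse complement of the coding strand.

(a) 5'-GAGTCACACTCACTCCTCTGTCCATAGACACGAGAC-3'
(b) 5'-GTCTCGTGTCTATGGACAGAGGAGTGAGTGTGACTC-3'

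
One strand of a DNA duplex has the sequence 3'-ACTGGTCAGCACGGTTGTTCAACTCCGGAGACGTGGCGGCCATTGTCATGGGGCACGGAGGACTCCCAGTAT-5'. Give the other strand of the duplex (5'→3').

5'-TGACCAGTCGTGCCAACAAGTTGAGGCCTCTGCACCGCCGGTAACAGTACCCCGTGCCTCCTGAGGGTCATA-3'

The strand is given 3'→5', so its complement runs 5'→3' in the same left-to-right order: pair each base A↔T, G↔C.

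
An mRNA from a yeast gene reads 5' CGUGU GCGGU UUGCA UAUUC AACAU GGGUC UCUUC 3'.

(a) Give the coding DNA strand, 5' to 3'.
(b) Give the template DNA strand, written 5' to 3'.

(a) The coding strand matches the mRNA with U→T.
(b) The template strand is the reverse complement of the coding strand.

(a) 5'-CGTGTGCGGTTTGCATATTCAACATGGGTCTCTTC-3'
(b) 5'-GAAGAGACCCATGTTGAATATGCAAACCGCACACG-3'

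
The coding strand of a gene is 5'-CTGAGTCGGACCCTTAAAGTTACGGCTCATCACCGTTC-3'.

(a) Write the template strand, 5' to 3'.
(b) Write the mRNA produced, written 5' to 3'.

(a) 5'-GAACGGTGATGAGCCGTAACTTTAAGGGTCCGACTCAG-3'
(b) 5'-CUGAGUCGGACCCUUAAAGUUACGGCUCAUCACCGUUC-3'

(a) The template strand is the reverse complement of the coding strand: complement GACTCAGCCTGGGAATTTCAATGCCGAGTAGTGGCAAG, then reverse.
(b) mRNA matches the coding strand with T→U.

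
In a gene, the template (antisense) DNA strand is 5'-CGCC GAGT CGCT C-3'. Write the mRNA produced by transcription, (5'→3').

5'-GAGCGACUCGGCG-3'

RNA polymerase reads the template 3'→5' and synthesizes mRNA 5'→3' by base-pairing (A→U, T→A, G↔C). The complement of the template is GCGGCTCAGCGAG; antiparallel, so 5'→3' the coding strand is GAGCGACTCGGCG. Replace T with U for the mRNA.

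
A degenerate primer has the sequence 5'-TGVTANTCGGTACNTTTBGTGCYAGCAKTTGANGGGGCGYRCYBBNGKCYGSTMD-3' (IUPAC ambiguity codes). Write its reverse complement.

Standard pairs A↔T, G↔C; ambiguity codes pair R↔Y, M↔K, S↔S, B↔V, D↔H, N↔N. Complement (ACBATNAGCCATGNAAAVCACGRTCGTMAACTNCCCCGCRYGRVVNCMGRCSAKH), then reverse for 5'→3'.

5'-HKASCRGMCNVVRGYRCGCCCCNTCAAMTGCTRGCACVAAANGTACCGANTABCA-3'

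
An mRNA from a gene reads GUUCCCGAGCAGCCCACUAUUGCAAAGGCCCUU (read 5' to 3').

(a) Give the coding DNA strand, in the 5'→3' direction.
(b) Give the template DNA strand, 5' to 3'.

(a) 5'-GTTCCCGAGCAGCCCACTATTGCAAAGGCCCTT-3'
(b) 5'-AAGGGCCTTTGCAATAGTGGGCTGCTCGGGAAC-3'

(a) The coding strand matches the mRNA with U→T.
(b) The template strand is the reverse complement of the coding strand.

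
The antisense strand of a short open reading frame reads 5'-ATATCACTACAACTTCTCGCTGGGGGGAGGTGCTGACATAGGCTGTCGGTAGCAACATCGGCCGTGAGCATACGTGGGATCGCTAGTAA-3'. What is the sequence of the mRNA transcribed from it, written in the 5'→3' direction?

The mRNA has the sequence of the coding strand (reverse complement of the template) with T→U. Reverse complement of ATATCACTACAACTTCTCGCTGGGGGGAGGTGCTGACATAGGCTGTCGGTAGCAACATCGGCCGTGAGCATACGTGGGATCGCTAGTAA is TTACTAGCGATCCCACGTATGCTCACGGCCGATGTTGCTACCGACAGCCTATGTCAGCACCTCCCCCCAGCGAGAAGTTGTAGTGATAT; then T→U.

5'-UUACUAGCGAUCCCACGUAUGCUCACGGCCGAUGUUGCUACCGACAGCCUAUGUCAGCACCUCCCCCCAGCGAGAAGUUGUAGUGAUAU-3'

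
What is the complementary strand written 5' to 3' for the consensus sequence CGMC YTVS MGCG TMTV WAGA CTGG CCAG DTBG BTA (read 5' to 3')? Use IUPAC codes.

5'-TAVCVAHCTGGCCAGTCTWBAKACGCKSBARGKCG-3'

Standard pairs A↔T, G↔C; ambiguity codes pair Y↔R, M↔K, W↔W, S↔S, B↔V, D↔H. Complement (GCKGRABSKCGCAKABWTCTGACCGGTCHAVCVAT), then reverse for 5'→3'.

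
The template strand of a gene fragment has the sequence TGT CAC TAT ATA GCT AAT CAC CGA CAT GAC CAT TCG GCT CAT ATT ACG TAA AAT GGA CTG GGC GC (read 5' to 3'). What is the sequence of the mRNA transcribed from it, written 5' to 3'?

5'-GCGCCCAGUCCAUUUUACGUAAUAUGAGCCGAAUGGUCAUGUCGGUGAUUAGCUAUAUAGUGACA-3'

The mRNA has the sequence of the coding strand (reverse complement of the template) with T→U. Reverse complement of TGTCACTATATAGCTAATCACCGACATGACCATTCGGCTCATATTACGTAAAATGGACTGGGCGC is GCGCCCAGTCCATTTTACGTAATATGAGCCGAATGGTCATGTCGGTGATTAGCTATATAGTGACA; then T→U.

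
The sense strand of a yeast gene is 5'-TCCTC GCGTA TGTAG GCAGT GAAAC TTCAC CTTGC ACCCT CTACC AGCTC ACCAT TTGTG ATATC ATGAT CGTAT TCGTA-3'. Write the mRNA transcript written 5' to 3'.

5'-UCCUCGCGUAUGUAGGCAGUGAAACUUCACCUUGCACCCUCUACCAGCUCACCAUUUGUGAUAUCAUGAUCGUAUUCGUA-3'

mRNA has the coding-strand sequence with U in place of T.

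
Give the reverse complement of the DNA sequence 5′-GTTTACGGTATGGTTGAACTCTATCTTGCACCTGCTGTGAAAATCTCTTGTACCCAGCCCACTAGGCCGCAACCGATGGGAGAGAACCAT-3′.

5'-ATGGTTCTCTCCCATCGGTTGCGGCCTAGTGGGCTGGGTACAAGAGATTTTCACAGCAGGTGCAAGATAGAGTTCAACCATACCGTAAAC-3'

Complement each base (A↔T, G↔C): CAAATGCCATACCAACTTGAGATAGAACGTGGACGACACTTTTAGAGAACATGGGTCGGGTGATCCGGCGTTGGCTACCCTCTCTTGGTA. Then reverse.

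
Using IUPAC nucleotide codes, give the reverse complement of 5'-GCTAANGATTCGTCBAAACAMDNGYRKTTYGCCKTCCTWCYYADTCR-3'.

Standard pairs A↔T, G↔C; ambiguity codes pair R↔Y, M↔K, W↔W, B↔V, D↔H, N↔N. Complement (CGATTNCTAAGCAGVTTTGTKHNCRYMAARCGGMAGGAWGRRTHAGY), then reverse for 5'→3'.

5′-YGAHTRRGWAGGAMGGCRAAMYRCNHKTGTTTVGACGAATCNTTAGC-3′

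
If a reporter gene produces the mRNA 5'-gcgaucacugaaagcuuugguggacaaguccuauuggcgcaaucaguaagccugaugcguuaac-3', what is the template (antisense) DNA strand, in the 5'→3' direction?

Replace U with T to get the coding DNA strand: GCGATCACTGAAAGCTTTGGTGGACAAGTCCTATTGGCGCAATCAGTAAGCCTGATGCGTTAAC. The template strand is its reverse complement (complement CGCTAGTGACTTTCGAAACCACCTGTTCAGGATAACCGCGTTAGTCATTCGGACTACGCAATTG, then reverse).

5'-GTTAACGCATCAGGCTTACTGATTGCGCCAATAGGACTTGTCCACCAAAGCTTTCAGTGATCGC-3'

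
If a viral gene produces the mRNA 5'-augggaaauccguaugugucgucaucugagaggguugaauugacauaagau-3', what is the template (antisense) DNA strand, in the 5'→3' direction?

5'-ATCTTATGTCAATTCAACCCTCTCAGATGACGACACATACGGATTTCCCAT-3'

Replace U with T to get the coding DNA strand: ATGGGAAATCCGTATGTGTCGTCATCTGAGAGGGTTGAATTGACATAAGAT. The template strand is its reverse complement (complement TACCCTTTAGGCATACACAGCAGTAGACTCTCCCAACTTAACTGTATTCTA, then reverse).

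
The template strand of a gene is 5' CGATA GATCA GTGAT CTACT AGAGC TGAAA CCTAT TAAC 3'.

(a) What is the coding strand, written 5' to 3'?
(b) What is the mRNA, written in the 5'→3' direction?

(a) 5′-GTTAATAGGTTTCAGCTCTAGTAGATCACTGATCTATCG-3′
(b) 5'-GUUAAUAGGUUUCAGCUCUAGUAGAUCACUGAUCUAUCG-3'

(a) The coding strand is the reverse complement of the template: complement GCTATCTAGTCACTAGATGATCTCGACTTTGGATAATTG, then reverse.
(b) mRNA has the coding-strand sequence with T→U.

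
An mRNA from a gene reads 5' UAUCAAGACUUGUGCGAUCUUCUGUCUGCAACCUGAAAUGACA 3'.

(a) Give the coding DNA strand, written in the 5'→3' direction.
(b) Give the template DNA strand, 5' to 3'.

(a) 5'-TATCAAGACTTGTGCGATCTTCTGTCTGCAACCTGAAATGACA-3'
(b) 5'-TGTCATTTCAGGTTGCAGACAGAAGATCGCACAAGTCTTGATA-3'

(a) The coding strand matches the mRNA with U→T.
(b) The template strand is the reverse complement of the coding strand.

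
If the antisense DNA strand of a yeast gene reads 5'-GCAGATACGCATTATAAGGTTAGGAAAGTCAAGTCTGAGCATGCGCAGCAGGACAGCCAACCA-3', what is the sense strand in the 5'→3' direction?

The coding strand is complementary and antiparallel to the template: take the complement (A↔T, G↔C) and reverse.

5′-TGGTTGGCTGTCCTGCTGCGCATGCTCAGACTTGACTTTCCTAACCTTATAATGCGTATCTGC-3′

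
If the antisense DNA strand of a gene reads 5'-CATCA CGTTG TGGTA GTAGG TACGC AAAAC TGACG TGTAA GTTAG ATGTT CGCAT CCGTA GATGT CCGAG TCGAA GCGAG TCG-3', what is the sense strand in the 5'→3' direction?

The coding strand is complementary and antiparallel to the template: take the complement (A↔T, G↔C) and reverse.

5'-CGACTCGCTTCGACTCGGACATCTACGGATGCGAACATCTAACTTACACGTCAGTTTTGCGTACCTACTACCACAACGTGATG-3'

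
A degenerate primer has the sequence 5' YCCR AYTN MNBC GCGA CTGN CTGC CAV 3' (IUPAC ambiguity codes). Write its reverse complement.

5'-BTGGCAGNCAGTCGCGVNKNARTYGGR-3'

Standard pairs A↔T, G↔C; ambiguity codes pair R↔Y, M↔K, B↔V, N↔N. Complement (RGGYTRANKNVGCGCTGACNGACGGTB), then reverse for 5'→3'.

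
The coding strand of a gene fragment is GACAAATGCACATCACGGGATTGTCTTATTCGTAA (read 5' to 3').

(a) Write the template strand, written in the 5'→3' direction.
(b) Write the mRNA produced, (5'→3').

(a) The template strand is the reverse complement of the coding strand: complement CTGTTTACGTGTAGTGCCCTAACAGAATAAGCATT, then reverse.
(b) mRNA matches the coding strand with T→U.

(a) 5'-TTACGAATAAGACAATCCCGTGATGTGCATTTGTC-3'
(b) 5'-GACAAAUGCACAUCACGGGAUUGUCUUAUUCGUAA-3'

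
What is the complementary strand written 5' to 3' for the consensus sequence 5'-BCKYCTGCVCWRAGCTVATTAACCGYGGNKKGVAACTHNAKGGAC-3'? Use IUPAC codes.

Standard pairs A↔T, G↔C; ambiguity codes pair R↔Y, K↔M, W↔W, B↔V, H↔D, N↔N. Complement (VGMRGACGBGWYTCGABTAATTGGCRCCNMMCBTTGADNTMCCTG), then reverse for 5'→3'.

5'-GTCCMTNDAGTTBCMMNCCRCGGTTAATBAGCTYWGBGCAGRMGV-3'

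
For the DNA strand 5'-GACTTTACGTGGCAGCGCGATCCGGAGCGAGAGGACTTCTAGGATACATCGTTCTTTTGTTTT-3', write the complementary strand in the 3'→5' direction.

3'-CTGAAATGCACCGTCGCGCTAGGCCTCGCTCTCCTGAAGATCCTATGTAGCAAGAAAACAAAA-5'

Base-pairing A↔T, G↔C gives the complement. The complementary strand is antiparallel, so paired with a 5'→3' strand it runs 3'→5'.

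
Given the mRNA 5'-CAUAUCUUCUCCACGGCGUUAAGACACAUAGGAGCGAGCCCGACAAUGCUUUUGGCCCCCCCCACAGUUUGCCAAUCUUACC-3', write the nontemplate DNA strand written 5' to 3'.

The coding DNA strand has the same 5'→3' sequence as the mRNA with U replaced by T.

5'-CATATCTTCTCCACGGCGTTAAGACACATAGGAGCGAGCCCGACAATGCTTTTGGCCCCCCCCACAGTTTGCCAATCTTACC-3'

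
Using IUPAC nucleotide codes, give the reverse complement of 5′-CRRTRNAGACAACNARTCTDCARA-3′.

5'-TYTGHAGAYTNGTTGTCTNYAYYG-3'

Standard pairs A↔T, G↔C; ambiguity codes pair R↔Y, D↔H, N↔N. Complement (GYYAYNTCTGTTGNTYAGAHGTYT), then reverse for 5'→3'.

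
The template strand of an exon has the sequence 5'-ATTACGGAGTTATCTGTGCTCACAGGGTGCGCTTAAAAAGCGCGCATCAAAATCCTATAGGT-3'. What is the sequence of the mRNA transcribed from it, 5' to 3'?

RNA polymerase reads the template 3'→5' and synthesizes mRNA 5'→3' by base-pairing (A→U, T→A, G↔C). The complement of the template is TAATGCCTCAATAGACACGAGTGTCCCACGCGAATTTTTCGCGCGTAGTTTTAGGATATCCA; antiparallel, so 5'→3' the coding strand is ACCTATAGGATTTTGATGCGCGCTTTTTAAGCGCACCCTGTGAGCACAGATAACTCCGTAAT. Replace T with U for the mRNA.

5'-ACCUAUAGGAUUUUGAUGCGCGCUUUUUAAGCGCACCCUGUGAGCACAGAUAACUCCGUAAU-3'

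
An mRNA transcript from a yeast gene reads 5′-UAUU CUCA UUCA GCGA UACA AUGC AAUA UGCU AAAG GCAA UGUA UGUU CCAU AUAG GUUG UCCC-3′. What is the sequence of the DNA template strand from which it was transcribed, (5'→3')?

5'-GGGACAACCTATATGGAACATACATTGCCTTTAGCATATTGCATTGTATCGCTGAATGAGAATA-3'

Replace U with T to get the coding DNA strand: TATTCTCATTCAGCGATACAATGCAATATGCTAAAGGCAATGTATGTTCCATATAGGTTGTCCC. The template strand is its reverse complement (complement ATAAGAGTAAGTCGCTATGTTACGTTATACGATTTCCGTTACATACAAGGTATATCCAACAGGG, then reverse).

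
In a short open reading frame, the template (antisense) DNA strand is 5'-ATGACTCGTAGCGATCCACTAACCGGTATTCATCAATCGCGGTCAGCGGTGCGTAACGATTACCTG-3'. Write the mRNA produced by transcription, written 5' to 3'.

The mRNA has the sequence of the coding strand (reverse complement of the template) with T→U. Reverse complement of ATGACTCGTAGCGATCCACTAACCGGTATTCATCAATCGCGGTCAGCGGTGCGTAACGATTACCTG is CAGGTAATCGTTACGCACCGCTGACCGCGATTGATGAATACCGGTTAGTGGATCGCTACGAGTCAT; then T→U.

5'-CAGGUAAUCGUUACGCACCGCUGACCGCGAUUGAUGAAUACCGGUUAGUGGAUCGCUACGAGUCAU-3'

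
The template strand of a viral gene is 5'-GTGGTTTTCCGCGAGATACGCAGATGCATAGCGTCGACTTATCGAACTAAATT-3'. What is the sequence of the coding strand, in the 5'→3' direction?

5'-AATTTAGTTCGATAAGTCGACGCTATGCATCTGCGTATCTCGCGGAAAACCAC-3'

The coding strand is complementary and antiparallel to the template: take the complement (A↔T, G↔C) and reverse.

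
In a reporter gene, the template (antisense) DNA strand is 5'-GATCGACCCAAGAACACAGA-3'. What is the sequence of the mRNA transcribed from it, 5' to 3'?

5'-UCUGUGUUCUUGGGUCGAUC-3'

The mRNA has the sequence of the coding strand (reverse complement of the template) with T→U. Reverse complement of GATCGACCCAAGAACACAGA is TCTGTGTTCTTGGGTCGATC; then T→U.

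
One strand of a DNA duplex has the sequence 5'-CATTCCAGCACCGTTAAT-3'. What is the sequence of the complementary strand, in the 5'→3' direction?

5'-ATTAACGGTGCTGGAATG-3'

Pairing A↔T and G↔C gives GTAAGGTCGTGGCAATTA, running 3'→5'. Reverse for the 5'→3' convention.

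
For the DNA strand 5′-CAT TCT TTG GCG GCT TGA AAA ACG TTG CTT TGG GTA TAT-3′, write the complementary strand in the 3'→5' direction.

3'-GTAAGAAACCGCCGAACTTTTTGCAACGAAACCCATATA-5'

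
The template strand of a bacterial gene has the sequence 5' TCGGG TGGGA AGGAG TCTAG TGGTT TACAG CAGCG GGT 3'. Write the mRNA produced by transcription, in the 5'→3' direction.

RNA polymerase reads the template 3'→5' and synthesizes mRNA 5'→3' by base-pairing (A→U, T→A, G↔C). The complement of the template is AGCCCACCCTTCCTCAGATCACCAAATGTCGTCGCCCA; antiparallel, so 5'→3' the coding strand is ACCCGCTGCTGTAAACCACTAGACTCCTTCCCACCCGA. Replace T with U for the mRNA.

5′-ACCCGCUGCUGUAAACCACUAGACUCCUUCCCACCCGA-3′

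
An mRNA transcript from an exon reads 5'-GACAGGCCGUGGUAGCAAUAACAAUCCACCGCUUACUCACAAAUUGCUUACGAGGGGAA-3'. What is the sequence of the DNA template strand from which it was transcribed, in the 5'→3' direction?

5'-TTCCCCTCGTAAGCAATTTGTGAGTAAGCGGTGGATTGTTATTGCTACCACGGCCTGTC-3'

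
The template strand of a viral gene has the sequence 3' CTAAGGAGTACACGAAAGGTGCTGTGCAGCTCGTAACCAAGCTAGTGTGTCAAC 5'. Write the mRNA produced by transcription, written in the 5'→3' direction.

Reading the template 3'→5' as shown, RNA polymerase pairs each base (A→U, T→A, G↔C) to build mRNA 5'→3' directly.

5'-GAUUCCUCAUGUGCUUUCCACGACACGUCGAGCAUUGGUUCGAUCACACAGUUG-3'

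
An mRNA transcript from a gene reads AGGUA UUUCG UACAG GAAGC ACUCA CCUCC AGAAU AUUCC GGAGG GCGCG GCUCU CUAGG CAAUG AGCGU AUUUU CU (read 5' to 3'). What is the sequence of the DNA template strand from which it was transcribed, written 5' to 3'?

Replace U with T to get the coding DNA strand: AGGTATTTCGTACAGGAAGCACTCACCTCCAGAATATTCCGGAGGGCGCGGCTCTCTAGGCAATGAGCGTATTTTCT. The template strand is its reverse complement (complement TCCATAAAGCATGTCCTTCGTGAGTGGAGGTCTTATAAGGCCTCCCGCGCCGAGAGATCCGTTACTCGCATAAAAGA, then reverse).

5'-AGAAAATACGCTCATTGCCTAGAGAGCCGCGCCCTCCGGAATATTCTGGAGGTGAGTGCTTCCTGTACGAAATACCT-3'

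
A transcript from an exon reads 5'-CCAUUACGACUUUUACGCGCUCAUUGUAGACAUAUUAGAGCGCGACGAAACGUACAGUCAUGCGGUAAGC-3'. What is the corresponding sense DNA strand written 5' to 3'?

5'-CCATTACGACTTTTACGCGCTCATTGTAGACATATTAGAGCGCGACGAAACGTACAGTCATGCGGTAAGC-3'

The coding DNA strand has the same 5'→3' sequence as the mRNA with U replaced by T.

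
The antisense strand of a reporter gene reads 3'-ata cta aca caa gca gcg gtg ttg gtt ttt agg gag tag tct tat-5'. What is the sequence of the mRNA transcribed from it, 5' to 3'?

5'-UAUGAUUGUGUUCGUCGCCACAACCAAAAAUCCCUCAUCAGAAUA-3'

Reading the template 3'→5' as shown, RNA polymerase pairs each base (A→U, T→A, G↔C) to build mRNA 5'→3' directly.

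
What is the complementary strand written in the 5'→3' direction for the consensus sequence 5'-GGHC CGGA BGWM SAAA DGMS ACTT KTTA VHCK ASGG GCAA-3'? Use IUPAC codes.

Standard pairs A↔T, G↔C; ambiguity codes pair M↔K, W↔W, S↔S, B↔V, D↔H. Complement (CCDGGCCTVCWKSTTTHCKSTGAAMAATBDGMTSCCCGTT), then reverse for 5'→3'.

5′-TTGCCCSTMGDBTAAMAAGTSKCHTTTSKWCVTCCGGDCC-3′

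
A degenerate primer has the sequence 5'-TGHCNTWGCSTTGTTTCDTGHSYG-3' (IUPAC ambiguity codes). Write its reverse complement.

5'-CRSDCAHGAAACAASGCWANGDCA-3'

Standard pairs A↔T, G↔C; ambiguity codes pair Y↔R, W↔W, S↔S, D↔H, N↔N. Complement (ACDGNAWCGSAACAAAGHACDSRC), then reverse for 5'→3'.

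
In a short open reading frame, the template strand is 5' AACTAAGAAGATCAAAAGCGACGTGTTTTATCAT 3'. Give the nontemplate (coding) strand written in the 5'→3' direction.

The coding strand is complementary and antiparallel to the template: take the complement (A↔T, G↔C) and reverse.

5'-ATGATAAAACACGTCGCTTTTGATCTTCTTAGTT-3'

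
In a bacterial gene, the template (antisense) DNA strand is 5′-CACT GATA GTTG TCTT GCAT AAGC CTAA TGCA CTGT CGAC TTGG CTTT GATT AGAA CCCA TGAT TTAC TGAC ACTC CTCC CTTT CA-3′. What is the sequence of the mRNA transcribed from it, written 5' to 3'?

RNA polymerase reads the template 3'→5' and synthesizes mRNA 5'→3' by base-pairing (A→U, T→A, G↔C). The complement of the template is GTGACTATCAACAGAACGTATTCGGATTACGTGACAGCTGAACCGAAACTAATCTTGGGTACTAAATGACTGTGAGGAGGGAAAGT; antiparallel, so 5'→3' the coding strand is TGAAAGGGAGGAGTGTCAGTAAATCATGGGTTCTAATCAAAGCCAAGTCGACAGTGCATTAGGCTTATGCAAGACAACTATCAGTG. Replace T with U for the mRNA.

5'-UGAAAGGGAGGAGUGUCAGUAAAUCAUGGGUUCUAAUCAAAGCCAAGUCGACAGUGCAUUAGGCUUAUGCAAGACAACUAUCAGUG-3'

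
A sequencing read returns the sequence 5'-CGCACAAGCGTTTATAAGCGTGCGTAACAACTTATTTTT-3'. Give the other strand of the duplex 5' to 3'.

Pairing A↔T and G↔C gives GCGTGTTCGCAAATATTCGCACGCATTGTTGAATAAAAA, running 3'→5'. Reverse for the 5'→3' convention.

5'-AAAAATAAGTTGTTACGCACGCTTATAAACGCTTGTGCG-3'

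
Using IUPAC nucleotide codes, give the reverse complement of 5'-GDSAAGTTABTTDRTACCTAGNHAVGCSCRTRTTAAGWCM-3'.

Standard pairs A↔T, G↔C; ambiguity codes pair R↔Y, M↔K, W↔W, S↔S, B↔V, D↔H, N↔N. Complement (CHSTTCAATVAAHYATGGATCNDTBCGSGYAYAATTCWGK), then reverse for 5'→3'.

5'-KGWCTTAAYAYGSGCBTDNCTAGGTAYHAAVTAACTTSHC-3'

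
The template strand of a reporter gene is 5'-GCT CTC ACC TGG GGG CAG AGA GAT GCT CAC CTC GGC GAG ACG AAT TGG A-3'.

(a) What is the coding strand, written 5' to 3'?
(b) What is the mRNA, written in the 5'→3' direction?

(a) 5'-TCCAATTCGTCTCGCCGAGGTGAGCATCTCTCTGCCCCCAGGTGAGAGC-3'
(b) 5'-UCCAAUUCGUCUCGCCGAGGUGAGCAUCUCUCUGCCCCCAGGUGAGAGC-3'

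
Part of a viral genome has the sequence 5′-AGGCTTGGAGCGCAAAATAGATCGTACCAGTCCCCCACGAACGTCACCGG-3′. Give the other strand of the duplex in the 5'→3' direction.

5′-CCGGTGACGTTCGTGGGGGACTGGTACGATCTATTTTGCGCTCCAAGCCT-3′

The complement of AGGCTTGGAGCGCAAAATAGATCGTACCAGTCCCCCACGAACGTCACCGG is TCCGAACCTCGCGTTTTATCTAGCATGGTCAGGGGGTGCTTGCAGTGGCC (A↔T, G↔C). DNA strands are antiparallel, so the complementary strand runs 3'→5'; reversing gives the 5'→3' form.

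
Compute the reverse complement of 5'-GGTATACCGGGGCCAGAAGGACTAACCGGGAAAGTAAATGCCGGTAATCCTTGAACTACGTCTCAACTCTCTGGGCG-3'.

Reading the sequence 3'→5' and pairing each base (A↔T, G↔C) gives the reverse complement directly.

5'-CGCCCAGAGAGTTGAGACGTAGTTCAAGGATTACCGGCATTTACTTTCCCGGTTAGTCCTTCTGGCCCCGGTATACC-3'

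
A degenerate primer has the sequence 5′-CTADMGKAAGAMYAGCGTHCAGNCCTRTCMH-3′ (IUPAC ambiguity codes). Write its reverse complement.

Standard pairs A↔T, G↔C; ambiguity codes pair R↔Y, M↔K, D↔H, N↔N. Complement (GATHKCMTTCTKRTCGCADGTCNGGAYAGKD), then reverse for 5'→3'.

5'-DKGAYAGGNCTGDACGCTRKTCTTMCKHTAG-3'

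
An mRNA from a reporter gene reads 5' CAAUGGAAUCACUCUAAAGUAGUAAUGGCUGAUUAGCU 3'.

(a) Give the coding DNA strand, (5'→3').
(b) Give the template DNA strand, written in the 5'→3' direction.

(a) 5′-CAATGGAATCACTCTAAAGTAGTAATGGCTGATTAGCT-3′
(b) 5'-AGCTAATCAGCCATTACTACTTTAGAGTGATTCCATTG-3'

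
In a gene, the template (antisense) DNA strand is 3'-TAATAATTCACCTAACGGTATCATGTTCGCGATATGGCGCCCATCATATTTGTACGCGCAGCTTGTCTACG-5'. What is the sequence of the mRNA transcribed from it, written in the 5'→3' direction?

5'-AUUAUUAAGUGGAUUGCCAUAGUACAAGCGCUAUACCGCGGGUAGUAUAAACAUGCGCGUCGAACAGAUGC-3'

Reading the template 3'→5' as shown, RNA polymerase pairs each base (A→U, T→A, G↔C) to build mRNA 5'→3' directly.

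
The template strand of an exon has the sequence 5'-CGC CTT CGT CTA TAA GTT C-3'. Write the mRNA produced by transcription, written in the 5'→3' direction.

5'-GAACUUAUAGACGAAGGCG-3'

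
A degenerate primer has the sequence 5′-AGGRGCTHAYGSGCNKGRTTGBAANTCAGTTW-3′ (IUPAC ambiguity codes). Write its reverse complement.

5'-WAACTGANTTVCAAYCMNGCSCRTDAGCYCCT-3'

Standard pairs A↔T, G↔C; ambiguity codes pair R↔Y, K↔M, W↔W, S↔S, B↔V, H↔D, N↔N. Complement (TCCYCGADTRCSCGNMCYAACVTTNAGTCAAW), then reverse for 5'→3'.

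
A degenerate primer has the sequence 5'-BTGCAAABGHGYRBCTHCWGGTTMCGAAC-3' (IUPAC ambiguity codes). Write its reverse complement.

5'-GTTCGKAACCWGDAGVYRCDCVTTTGCAV-3'

Standard pairs A↔T, G↔C; ambiguity codes pair R↔Y, M↔K, W↔W, B↔V, H↔D. Complement (VACGTTTVCDCRYVGADGWCCAAKGCTTG), then reverse for 5'→3'.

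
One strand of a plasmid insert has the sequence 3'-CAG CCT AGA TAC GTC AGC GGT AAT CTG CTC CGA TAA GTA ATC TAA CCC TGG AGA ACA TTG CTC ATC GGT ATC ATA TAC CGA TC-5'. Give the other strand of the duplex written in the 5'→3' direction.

5′-GTCGGATCTATGCAGTCGCCATTAGACGAGGCTATTCATTAGATTGGGACCTCTTGTAACGAGTAGCCATAGTATATGGCTAG-3′

The strand is given 3'→5', so its complement runs 5'→3' in the same left-to-right order: pair each base A↔T, G↔C.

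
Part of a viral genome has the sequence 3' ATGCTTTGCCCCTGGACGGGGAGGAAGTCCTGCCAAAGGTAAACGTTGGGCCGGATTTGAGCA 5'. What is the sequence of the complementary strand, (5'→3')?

The strand is given 3'→5', so its complement runs 5'→3' in the same left-to-right order: pair each base A↔T, G↔C.

5′-TACGAAACGGGGACCTGCCCCTCCTTCAGGACGGTTTCCATTTGCAACCCGGCCTAAACTCGT-3′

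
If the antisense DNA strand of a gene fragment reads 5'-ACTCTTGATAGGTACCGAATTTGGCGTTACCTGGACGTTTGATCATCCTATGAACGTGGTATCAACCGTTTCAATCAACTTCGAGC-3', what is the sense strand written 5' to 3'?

5′-GCTCGAAGTTGATTGAAACGGTTGATACCACGTTCATAGGATGATCAAACGTCCAGGTAACGCCAAATTCGGTACCTATCAAGAGT-3′

The coding strand is complementary and antiparallel to the template: take the complement (A↔T, G↔C) and reverse.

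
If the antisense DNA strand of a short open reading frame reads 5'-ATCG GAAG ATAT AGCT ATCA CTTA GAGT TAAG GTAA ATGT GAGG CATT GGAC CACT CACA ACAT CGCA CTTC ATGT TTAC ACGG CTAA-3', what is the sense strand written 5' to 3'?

5′-TTAGCCGTGTAAACATGAAGTGCGATGTTGTGAGTGGTCCAATGCCTCACATTTACCTTAACTCTAAGTGATAGCTATATCTTCCGAT-3′

The coding strand is complementary and antiparallel to the template: take the complement (A↔T, G↔C) and reverse.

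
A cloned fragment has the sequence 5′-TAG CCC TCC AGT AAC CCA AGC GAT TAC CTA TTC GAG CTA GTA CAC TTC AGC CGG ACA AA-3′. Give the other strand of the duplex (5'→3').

The complement of TAGCCCTCCAGTAACCCAAGCGATTACCTATTCGAGCTAGTACACTTCAGCCGGACAAA is ATCGGGAGGTCATTGGGTTCGCTAATGGATAAGCTCGATCATGTGAAGTCGGCCTGTTT (A↔T, G↔C). DNA strands are antiparallel, so the complementary strand runs 3'→5'; reversing gives the 5'→3' form.

5'-TTTGTCCGGCTGAAGTGTACTAGCTCGAATAGGTAATCGCTTGGGTTACTGGAGGGCTA-3'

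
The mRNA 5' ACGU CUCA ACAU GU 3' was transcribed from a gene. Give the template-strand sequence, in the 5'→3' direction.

Replace U with T to get the coding DNA strand: ACGTCTCAACATGT. The template strand is its reverse complement (complement TGCAGAGTTGTACA, then reverse).

5'-ACATGTTGAGACGT-3'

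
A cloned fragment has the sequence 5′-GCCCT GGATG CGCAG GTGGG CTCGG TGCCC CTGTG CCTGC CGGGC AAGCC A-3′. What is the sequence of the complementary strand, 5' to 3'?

Pairing A↔T and G↔C gives CGGGACCTACGCGTCCACCCGAGCCACGGGGACACGGACGGCCCGTTCGGT, running 3'→5'. Reverse for the 5'→3' convention.

5'-TGGCTTGCCCGGCAGGCACAGGGGCACCGAGCCCACCTGCGCATCCAGGGC-3'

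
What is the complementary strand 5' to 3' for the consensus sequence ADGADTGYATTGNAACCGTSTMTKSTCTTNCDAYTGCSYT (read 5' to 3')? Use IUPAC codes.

5'-ARSGCARTHGNAAGASMAKASACGGTTNCAATRCAHTCHT-3'

Standard pairs A↔T, G↔C; ambiguity codes pair Y↔R, M↔K, S↔S, D↔H, N↔N. Complement (THCTHACRTAACNTTGGCASAKAMSAGAANGHTRACGSRA), then reverse for 5'→3'.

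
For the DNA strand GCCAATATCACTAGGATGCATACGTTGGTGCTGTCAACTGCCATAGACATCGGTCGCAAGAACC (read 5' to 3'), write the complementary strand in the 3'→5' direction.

3'-CGGTTATAGTGATCCTACGTATGCAACCACGACAGTTGACGGTATCTGTAGCCAGCGTTCTTGG-5'

Base-pairing A↔T, G↔C gives the complement. The complementary strand is antiparallel, so paired with a 5'→3' strand it runs 3'→5'.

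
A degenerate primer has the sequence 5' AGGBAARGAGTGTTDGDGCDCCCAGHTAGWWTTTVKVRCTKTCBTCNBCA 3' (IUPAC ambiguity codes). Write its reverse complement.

5'-TGVNGAVGAMAGYBMBAAAWWCTADCTGGGHGCHCHAACACTCYTTVCCT-3'

Standard pairs A↔T, G↔C; ambiguity codes pair R↔Y, K↔M, W↔W, B↔V, D↔H, N↔N. Complement (TCCVTTYCTCACAAHCHCGHGGGTCDATCWWAAABMBYGAMAGVAGNVGT), then reverse for 5'→3'.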